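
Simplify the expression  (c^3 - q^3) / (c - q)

Factor as (a-b)(a^2+ab+b^2) with a=c, b=q.

c^2 + c*q + q^2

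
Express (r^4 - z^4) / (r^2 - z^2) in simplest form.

r^2 + z^2

r^4 - z^4 factors as -(-r + z)*(r + z)*(r^2 + z^2).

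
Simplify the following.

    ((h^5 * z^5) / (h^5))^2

z^10

Inside the bracket: z^5
Raise to the power 2: z^10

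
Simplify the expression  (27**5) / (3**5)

27**5 = 3**15; 3**5 = 3**5
Combine exponents: 3**10

3**10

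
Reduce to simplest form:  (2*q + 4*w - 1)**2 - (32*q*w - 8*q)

(2*q - 4*w + 1)**2

Expand the square and combine the (32*q*w - 8*q) term.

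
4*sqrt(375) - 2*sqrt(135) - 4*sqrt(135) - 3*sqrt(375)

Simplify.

-13*sqrt(15)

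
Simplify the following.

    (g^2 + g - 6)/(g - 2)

g + 3

Factor: g^2 + g - 6 = (g - 2)*(g + 3)
Cancel the common factor (g - 2).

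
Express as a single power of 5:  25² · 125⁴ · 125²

5^22

25² = 5^4; 125⁴ = 5^12; 125² = 5^6
Combine exponents: 5^22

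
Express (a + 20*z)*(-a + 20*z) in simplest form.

-a^2 + 400*z^2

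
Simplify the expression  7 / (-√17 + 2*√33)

(7*√17 + 14*√33)/115

Multiply numerator and denominator by √17 + 2*√33.
Denominator becomes 115; numerator becomes 7*√17 + 14*√33.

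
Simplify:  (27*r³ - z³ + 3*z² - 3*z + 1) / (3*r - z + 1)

(3*r)^3 - (z - 1)^3 = (3*r - z + 1)(9*r² + 3*r*z - 3*r + z² - 2*z + 1).

9*r² + 3*r*z - 3*r + z² - 2*z + 1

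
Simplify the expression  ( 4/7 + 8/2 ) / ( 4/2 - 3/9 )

96/35

Numerator: 4/7 + 8/2 = 32/7
Denominator: 4/2 - 3/9 = 5/3
Divide: (32/7) · (3/5) = 96/35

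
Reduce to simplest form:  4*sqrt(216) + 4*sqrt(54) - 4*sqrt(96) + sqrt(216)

26*sqrt(6)

4*sqrt(216) = 24*sqrt(6); 4*sqrt(54) = 12*sqrt(6); 4*sqrt(96) = 16*sqrt(6); sqrt(216) = 6*sqrt(6)
Combine: (24 + 12 - 16 + 6)·sqrt(6) = 26*sqrt(6)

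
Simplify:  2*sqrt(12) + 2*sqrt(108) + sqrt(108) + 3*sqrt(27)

2*sqrt(12) = 4*sqrt(3); 2*sqrt(108) = 12*sqrt(3); sqrt(108) = 6*sqrt(3); 3*sqrt(27) = 9*sqrt(3)
Combine: (4 + 12 + 6 + 9)·sqrt(3) = 31*sqrt(3)

31*sqrt(3)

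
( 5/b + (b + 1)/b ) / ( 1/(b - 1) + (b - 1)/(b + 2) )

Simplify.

Numerator: 5/b + (b + 1)/b = (b + 6)/b
Denominator: 1/(b - 1) + (b - 1)/(b + 2) = (b^2 - b + 3)/(b^2 + b - 2)
Divide: ((b + 6)/b) · ((b^2 + b - 2)/(b^2 - b + 3)) = (b^3 + 7*b^2 + 4*b - 12)/(b^3 - b^2 + 3*b)

(b^3 + 7*b^2 + 4*b - 12)/(b^3 - b^2 + 3*b)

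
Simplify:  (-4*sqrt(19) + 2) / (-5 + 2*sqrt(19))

(-142 - 16*sqrt(19))/51

Multiply numerator and denominator by -2*sqrt(19) - 5.
Denominator becomes -51; numerator becomes 16*sqrt(19) + 142.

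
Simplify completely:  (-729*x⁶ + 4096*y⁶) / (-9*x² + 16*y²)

81*x⁴ + 144*x²*y² + 256*y⁴

Difference of sixth powers: factor out (-9*x² + 16*y²).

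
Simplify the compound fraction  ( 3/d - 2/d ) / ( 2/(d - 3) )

Numerator: 3/d - 2/d = 1/d
Denominator: 2/(d - 3) = 2/(d - 3)
Divide: (1/d) · (d/2 - 3/2) = (d - 3)/(2*d)

(d - 3)/(2*d)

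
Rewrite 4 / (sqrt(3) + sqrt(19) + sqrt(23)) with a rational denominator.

(-8*sqrt(1311) - 4*sqrt(23) + 28*sqrt(19) + 156*sqrt(3))/227

Group as (sqrt(19) + sqrt(23)) + sqrt(3); multiply by (sqrt(19) + sqrt(23)) - sqrt(3), then rationalise the remaining surd.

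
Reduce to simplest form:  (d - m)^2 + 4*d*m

Expanding gives d^2 + 2*d*m + m^2, a perfect square.

(d + m)^2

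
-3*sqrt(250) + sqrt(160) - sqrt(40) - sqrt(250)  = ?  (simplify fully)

3*sqrt(250) = 15*sqrt(10); sqrt(160) = 4*sqrt(10); sqrt(40) = 2*sqrt(10); sqrt(250) = 5*sqrt(10)
Combine: (-15 + 4 - 2 - 5)·sqrt(10) = -18*sqrt(10)

-18*sqrt(10)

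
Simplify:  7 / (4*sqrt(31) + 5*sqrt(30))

Multiply numerator and denominator by -5*sqrt(30) + 4*sqrt(31).
Denominator becomes -254; numerator becomes -35*sqrt(30) + 28*sqrt(31).

(-28*sqrt(31) + 35*sqrt(30))/254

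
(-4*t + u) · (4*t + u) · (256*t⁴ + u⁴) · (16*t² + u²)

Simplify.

Telescope via difference of squares: (u+(4*t))(u-(4*t)) = -16*t² + u², then repeat with the next factor.

-65536*t⁸ + u⁸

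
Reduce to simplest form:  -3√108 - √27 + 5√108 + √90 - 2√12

5*√3 + 3*√10

3√108 = 18*√3; √27 = 3*√3; 5√108 = 30*√3; √90 = 3*√10; 2√12 = 4*√3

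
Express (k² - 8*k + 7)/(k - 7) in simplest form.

Factor: k² - 8*k + 7 = (k - 7)·(k - 1)
Cancel the common factor (k - 7).

k - 1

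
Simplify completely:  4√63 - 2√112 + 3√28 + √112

4√63 = 12*√7; 2√112 = 8*√7; 3√28 = 6*√7; √112 = 4*√7
Combine: (12 - 8 + 6 + 4)·√7 = 14*√7

14*√7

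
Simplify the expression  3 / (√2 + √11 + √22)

(-132 - 27*√22 + 39*√11 + 93*√2)/7

Group as (√11 + √22) + √2; multiply by (√11 + √22) - √2, then rationalise the remaining surd.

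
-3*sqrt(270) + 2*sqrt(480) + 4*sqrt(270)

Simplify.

3*sqrt(270) = 9*sqrt(30); 2*sqrt(480) = 8*sqrt(30); 4*sqrt(270) = 12*sqrt(30)
Combine: (-9 + 8 + 12)·sqrt(30) = 11*sqrt(30)

11*sqrt(30)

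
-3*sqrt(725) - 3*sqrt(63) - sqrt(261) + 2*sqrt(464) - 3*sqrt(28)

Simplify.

-10*sqrt(29) - 15*sqrt(7)

3*sqrt(725) = 15*sqrt(29); 3*sqrt(63) = 9*sqrt(7); sqrt(261) = 3*sqrt(29); 2*sqrt(464) = 8*sqrt(29); 3*sqrt(28) = 6*sqrt(7)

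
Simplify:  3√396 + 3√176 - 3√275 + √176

19*√11

3√396 = 18*√11; 3√176 = 12*√11; 3√275 = 15*√11; √176 = 4*√11
Combine: (18 + 12 - 15 + 4)·√11 = 19*√11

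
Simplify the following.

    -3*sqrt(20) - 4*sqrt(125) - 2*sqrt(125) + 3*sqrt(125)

-21*sqrt(5)

3*sqrt(20) = 6*sqrt(5); 4*sqrt(125) = 20*sqrt(5); 2*sqrt(125) = 10*sqrt(5); 3*sqrt(125) = 15*sqrt(5)
Combine: (-6 - 20 - 10 + 15)·sqrt(5) = -21*sqrt(5)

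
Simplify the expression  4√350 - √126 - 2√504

5*√14

4√350 = 20*√14; √126 = 3*√14; 2√504 = 12*√14
Combine: (20 - 3 - 12)·√14 = 5*√14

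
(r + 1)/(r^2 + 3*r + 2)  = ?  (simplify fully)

Factor: r^2 + 3*r + 2 = (r + 2)*(r + 1)
Cancel the common factor (r + 1).

1/(r + 2)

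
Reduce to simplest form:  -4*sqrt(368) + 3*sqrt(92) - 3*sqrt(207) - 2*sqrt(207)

-25*sqrt(23)

4*sqrt(368) = 16*sqrt(23); 3*sqrt(92) = 6*sqrt(23); 3*sqrt(207) = 9*sqrt(23); 2*sqrt(207) = 6*sqrt(23)
Combine: (-16 + 6 - 9 - 6)·sqrt(23) = -25*sqrt(23)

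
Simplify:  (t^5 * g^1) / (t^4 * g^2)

t/g

Quotient: t^1 * (g^-1)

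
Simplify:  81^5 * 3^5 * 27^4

3^37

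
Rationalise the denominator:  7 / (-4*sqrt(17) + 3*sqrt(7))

(-28*sqrt(17) - 21*sqrt(7))/209

Multiply numerator and denominator by 3*sqrt(7) + 4*sqrt(17).
Denominator becomes -209; numerator becomes 21*sqrt(7) + 28*sqrt(17).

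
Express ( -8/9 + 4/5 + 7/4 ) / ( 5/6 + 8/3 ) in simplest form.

299/630

Numerator: -8/9 + 4/5 + 7/4 = 299/180
Denominator: 5/6 + 8/3 = 7/2
Divide: (299/180) · (2/7) = 299/630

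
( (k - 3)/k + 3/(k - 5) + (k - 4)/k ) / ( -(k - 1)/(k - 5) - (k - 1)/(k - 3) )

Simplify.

(-2*k^3 + 20*k^2 - 77*k + 105)/(2*k^3 - 10*k^2 + 8*k)

Numerator: (k - 3)/k + 3/(k - 5) + (k - 4)/k = (2*k^2 - 14*k + 35)/(k^2 - 5*k)
Denominator: -(k - 1)/(k - 5) - (k - 1)/(k - 3) = (-2*k^2 + 10*k - 8)/(k^2 - 8*k + 15)
Divide: ((2*k^2 - 14*k + 35)/(k^2 - 5*k)) · ((k^2 - 8*k + 15)/(-2*k^2 + 10*k - 8)) = (-2*k^3 + 20*k^2 - 77*k + 105)/(2*k^3 - 10*k^2 + 8*k)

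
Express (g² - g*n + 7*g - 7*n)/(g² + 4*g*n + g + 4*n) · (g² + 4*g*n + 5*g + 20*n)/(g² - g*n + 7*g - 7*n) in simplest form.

(g + 5)/(g + 1)

Factor: g² - g*n + 7*g - 7*n = (g + 7)·(g - n);  g² + 4*g*n + g + 4*n = (g + 4*n)·(g + 1);  g² + 4*g*n + 5*g + 20*n = (g + 4*n)·(g + 5);  g² - g*n + 7*g - 7*n = (g - n)·(g + 7)
Cancel the common factors (g + 4*n), (g - n), (g + 7).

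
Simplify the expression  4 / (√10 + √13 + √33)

(-2*√4290 - 10*√33 + 30*√13 + 36*√10)/105

Group as (√10 + √13) + √33; multiply by (√10 + √13) - √33, then rationalise the remaining surd.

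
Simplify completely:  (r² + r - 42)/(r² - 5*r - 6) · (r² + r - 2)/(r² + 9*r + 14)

Factor: r² + r - 42 = (r + 7)·(r - 6);  r² - 5*r - 6 = (r - 6)·(r + 1);  r² + r - 2 = (r + 2)·(r - 1);  r² + 9*r + 14 = (r + 2)·(r + 7)
Cancel the common factors (r - 6), (r + 7), (r + 2).

(r - 1)/(r + 1)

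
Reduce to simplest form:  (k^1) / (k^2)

Quotient: (k^-1)

1/k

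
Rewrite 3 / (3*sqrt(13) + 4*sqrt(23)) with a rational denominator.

Multiply numerator and denominator by -4*sqrt(23) + 3*sqrt(13).
Denominator becomes -251; numerator becomes -12*sqrt(23) + 9*sqrt(13).

(-9*sqrt(13) + 12*sqrt(23))/251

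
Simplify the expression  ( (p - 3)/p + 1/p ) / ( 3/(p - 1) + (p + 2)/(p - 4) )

Numerator: (p - 3)/p + 1/p = (p - 2)/p
Denominator: 3/(p - 1) + (p + 2)/(p - 4) = (p² + 4*p - 14)/(p² - 5*p + 4)
Divide: ((p - 2)/p) · ((p² - 5*p + 4)/(p² + 4*p - 14)) = (p³ - 7*p² + 14*p - 8)/(p³ + 4*p² - 14*p)

(p³ - 7*p² + 14*p - 8)/(p³ + 4*p² - 14*p)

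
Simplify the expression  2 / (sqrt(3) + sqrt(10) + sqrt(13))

Group as (sqrt(3) + sqrt(10)) + sqrt(13); multiply by (sqrt(3) + sqrt(10)) - sqrt(13), then rationalise the remaining surd.

(-sqrt(390) + 3*sqrt(10) + 10*sqrt(3))/30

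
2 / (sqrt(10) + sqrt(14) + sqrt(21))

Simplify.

Group as (sqrt(14) + sqrt(21)) + sqrt(10); multiply by (sqrt(14) + sqrt(21)) - sqrt(10), then rationalise the remaining surd.

(-56*sqrt(15) + 6*sqrt(21) + 34*sqrt(14) + 50*sqrt(10))/551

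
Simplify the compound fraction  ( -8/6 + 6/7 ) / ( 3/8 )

Numerator: -8/6 + 6/7 = -10/21
Denominator: 3/8 = 3/8
Divide: (-10/21) · (8/3) = -80/63

-80/63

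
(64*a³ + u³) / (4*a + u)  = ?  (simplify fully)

Factor as (a+b)(a^2-ab+b^2) with a=u, b=(4*a).

16*a² - 4*a*u + u²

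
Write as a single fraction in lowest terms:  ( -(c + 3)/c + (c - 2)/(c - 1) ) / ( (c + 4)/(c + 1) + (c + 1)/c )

(-4*c² - c + 3)/(2*c³ + 4*c² - 5*c - 1)

Numerator: -(c + 3)/c + (c - 2)/(c - 1) = (-4*c + 3)/(c² - c)
Denominator: (c + 4)/(c + 1) + (c + 1)/c = (2*c² + 6*c + 1)/(c² + c)
Divide: ((-4*c + 3)/(c² - c)) · ((c² + c)/(2*c² + 6*c + 1)) = (-4*c² - c + 3)/(2*c³ + 4*c² - 5*c - 1)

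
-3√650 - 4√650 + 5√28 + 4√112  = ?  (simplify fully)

-35*√26 + 26*√7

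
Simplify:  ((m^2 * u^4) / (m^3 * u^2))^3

u^6/m^3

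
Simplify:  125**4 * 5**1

125**4 = 5**12; 5**1 = 5**1
Combine exponents: 5**13

5**13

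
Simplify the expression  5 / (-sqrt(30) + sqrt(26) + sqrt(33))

Group as (sqrt(26) + sqrt(33)) - sqrt(30); multiply by (sqrt(26) + sqrt(33)) + sqrt(30), then rationalise the remaining surd.

(-145*sqrt(30) + 115*sqrt(33) + 185*sqrt(26) + 60*sqrt(715))/2591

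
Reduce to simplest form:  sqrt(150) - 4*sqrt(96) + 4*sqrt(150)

sqrt(150) = 5*sqrt(6); 4*sqrt(96) = 16*sqrt(6); 4*sqrt(150) = 20*sqrt(6)
Combine: (5 - 16 + 20)·sqrt(6) = 9*sqrt(6)

9*sqrt(6)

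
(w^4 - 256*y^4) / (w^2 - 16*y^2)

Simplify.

w^4 - 256*y^4 factors as -(-w + 4*y)*(w + 4*y)*(w^2 + 16*y^2).

w^2 + 16*y^2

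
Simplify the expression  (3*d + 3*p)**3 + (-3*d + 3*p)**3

Only the even-power cross terms survive.

54*p*(3*d**2 + p**2)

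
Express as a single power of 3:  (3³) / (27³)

3³ = 3^3; 27³ = 3^9
Combine exponents: 3^(-6)

3^(-6)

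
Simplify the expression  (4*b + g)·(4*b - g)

16*b² - g²

(4*b)^2 - (g)^2 = 16*b² - g².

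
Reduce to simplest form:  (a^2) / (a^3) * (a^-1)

Quotient: (a^-1)
Multiply by (a^-1): add exponents.

a^(-2)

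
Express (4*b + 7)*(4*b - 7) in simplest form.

Difference of squares with P = 4*b, Q = 7.

16*b^2 - 49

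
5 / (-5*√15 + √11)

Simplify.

(-25*√15 - 5*√11)/364

Multiply numerator and denominator by √11 + 5*√15.
Denominator becomes -364; numerator becomes 5*√11 + 25*√15.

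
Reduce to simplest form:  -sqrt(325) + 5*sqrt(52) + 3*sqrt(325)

sqrt(325) = 5*sqrt(13); 5*sqrt(52) = 10*sqrt(13); 3*sqrt(325) = 15*sqrt(13)
Combine: (-5 + 10 + 15)·sqrt(13) = 20*sqrt(13)

20*sqrt(13)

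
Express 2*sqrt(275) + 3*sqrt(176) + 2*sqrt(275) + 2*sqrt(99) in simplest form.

38*sqrt(11)

2*sqrt(275) = 10*sqrt(11); 3*sqrt(176) = 12*sqrt(11); 2*sqrt(275) = 10*sqrt(11); 2*sqrt(99) = 6*sqrt(11)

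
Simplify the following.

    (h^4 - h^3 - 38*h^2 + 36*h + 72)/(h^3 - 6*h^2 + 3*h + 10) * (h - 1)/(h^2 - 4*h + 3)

(h^2 - 36)/(h^2 - 8*h + 15)

Factor: h^4 - h^3 - 38*h^2 + 36*h + 72 = (h + 6)*(h - 6)*(h + 1)*(h - 2);  h^3 - 6*h^2 + 3*h + 10 = (h - 2)*(h + 1)*(h - 5);  h^2 - 4*h + 3 = (h - 1)*(h - 3)
Cancel the common factors (h - 1), (h + 1), (h - 2).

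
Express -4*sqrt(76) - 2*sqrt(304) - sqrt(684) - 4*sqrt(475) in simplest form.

-42*sqrt(19)

4*sqrt(76) = 8*sqrt(19); 2*sqrt(304) = 8*sqrt(19); sqrt(684) = 6*sqrt(19); 4*sqrt(475) = 20*sqrt(19)
Combine: (-8 - 8 - 6 - 20)·sqrt(19) = -42*sqrt(19)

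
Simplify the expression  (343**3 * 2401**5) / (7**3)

343**3 = 7**9; 2401**5 = 7**20; 7**3 = 7**3
Combine exponents: 7**26

7**26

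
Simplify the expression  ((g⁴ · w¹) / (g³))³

Inside the bracket: g¹ · w¹
Raise to the power 3: g³ · w³

g³*w³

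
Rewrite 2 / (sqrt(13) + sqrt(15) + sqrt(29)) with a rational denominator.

(-4*sqrt(5655) - 2*sqrt(29) + 54*sqrt(15) + 62*sqrt(13))/779

Group as (sqrt(13) + sqrt(15)) + sqrt(29); multiply by (sqrt(13) + sqrt(15)) - sqrt(29), then rationalise the remaining surd.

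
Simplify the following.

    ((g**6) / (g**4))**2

g**4

Inside the bracket: g**2
Raise to the power 2: g**4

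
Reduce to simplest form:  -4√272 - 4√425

4√272 = 16*√17; 4√425 = 20*√17
Combine: (-16 - 20)·√17 = -36*√17

-36*√17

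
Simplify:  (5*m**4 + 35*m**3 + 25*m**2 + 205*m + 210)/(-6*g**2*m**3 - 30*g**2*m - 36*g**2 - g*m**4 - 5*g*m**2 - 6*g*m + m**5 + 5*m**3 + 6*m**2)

(-5*m - 35)/(6*g**2 + g*m - m**2)

Factor: 5*m**4 + 35*m**3 + 25*m**2 + 205*m + 210 = 5*(m + 1)*(m**2 - m + 6)*(m + 7);  -6*g**2*m**3 - 30*g**2*m - 36*g**2 - g*m**4 - 5*g*m**2 - 6*g*m + m**5 + 5*m**3 + 6*m**2 = (2*g + m)*(-3*g + m)*(m + 1)*(m**2 - m + 6)
Cancel the common factors (m**2 - m + 6), (m + 1).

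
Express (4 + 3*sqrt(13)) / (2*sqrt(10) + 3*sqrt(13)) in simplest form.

(-6*sqrt(130) - 8*sqrt(10) + 12*sqrt(13) + 117)/77

Multiply numerator and denominator by -2*sqrt(10) + 3*sqrt(13).
Denominator becomes 77; numerator becomes -6*sqrt(130) - 8*sqrt(10) + 12*sqrt(13) + 117.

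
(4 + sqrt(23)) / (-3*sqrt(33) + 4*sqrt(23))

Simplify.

(12*sqrt(33) + 16*sqrt(23) + 3*sqrt(759) + 92)/71

Multiply numerator and denominator by 3*sqrt(33) + 4*sqrt(23).
Denominator becomes 71; numerator becomes 12*sqrt(33) + 16*sqrt(23) + 3*sqrt(759) + 92.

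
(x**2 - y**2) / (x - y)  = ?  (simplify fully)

x + y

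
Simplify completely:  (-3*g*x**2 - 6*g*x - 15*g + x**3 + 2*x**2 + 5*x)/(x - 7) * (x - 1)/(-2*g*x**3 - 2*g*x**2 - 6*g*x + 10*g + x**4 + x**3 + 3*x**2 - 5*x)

Factor: -3*g*x**2 - 6*g*x - 15*g + x**3 + 2*x**2 + 5*x = (x**2 + 2*x + 5)*(-3*g + x);  -2*g*x**3 - 2*g*x**2 - 6*g*x + 10*g + x**4 + x**3 + 3*x**2 - 5*x = (-2*g + x)*(x - 1)*(x**2 + 2*x + 5)
Cancel the common factors (x**2 + 2*x + 5), (x - 1).

(-3*g + x)/(-2*g*x + 14*g + x**2 - 7*x)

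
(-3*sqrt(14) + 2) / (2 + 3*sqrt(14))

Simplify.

-(-3*sqrt(14) + 2)^2/122

Multiply numerator and denominator by -3*sqrt(14) + 2.
Denominator becomes -122; numerator becomes -12*sqrt(14) + 130.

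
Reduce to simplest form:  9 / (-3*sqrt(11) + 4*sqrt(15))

(9*sqrt(11) + 12*sqrt(15))/47

Multiply numerator and denominator by 3*sqrt(11) + 4*sqrt(15).
Denominator becomes 141; numerator becomes 27*sqrt(11) + 36*sqrt(15).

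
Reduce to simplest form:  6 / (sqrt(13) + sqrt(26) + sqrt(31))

Group as (sqrt(13) + sqrt(26)) + sqrt(31); multiply by (sqrt(13) + sqrt(26)) - sqrt(31), then rationalise the remaining surd.

(-39*sqrt(62) + 12*sqrt(31) + 27*sqrt(26) + 66*sqrt(13))/322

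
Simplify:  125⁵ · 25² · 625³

5^31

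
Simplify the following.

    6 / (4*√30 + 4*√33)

Multiply numerator and denominator by -4*√33 + 4*√30.
Denominator becomes -48; numerator becomes -24*√33 + 24*√30.

(-√30 + √33)/2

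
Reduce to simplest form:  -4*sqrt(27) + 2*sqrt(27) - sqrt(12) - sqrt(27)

-11*sqrt(3)

4*sqrt(27) = 12*sqrt(3); 2*sqrt(27) = 6*sqrt(3); sqrt(12) = 2*sqrt(3); sqrt(27) = 3*sqrt(3)
Combine: (-12 + 6 - 2 - 3)·sqrt(3) = -11*sqrt(3)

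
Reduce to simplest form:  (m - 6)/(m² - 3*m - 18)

1/(m + 3)

Factor: m² - 3*m - 18 = (m - 6)·(m + 3)
Cancel the common factor (m - 6).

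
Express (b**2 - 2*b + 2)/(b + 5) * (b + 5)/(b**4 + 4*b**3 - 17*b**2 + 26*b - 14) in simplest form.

Factor: b**4 + 4*b**3 - 17*b**2 + 26*b - 14 = (b + 7)*(b**2 - 2*b + 2)*(b - 1)
Cancel the common factors (b**2 - 2*b + 2), (b + 5).

1/(b**2 + 6*b - 7)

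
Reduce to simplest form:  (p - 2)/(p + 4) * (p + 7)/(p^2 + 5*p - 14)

1/(p + 4)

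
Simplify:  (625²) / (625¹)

5^4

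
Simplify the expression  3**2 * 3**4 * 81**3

3**18

3**2 = 3**2; 3**4 = 3**4; 81**3 = 3**12
Combine exponents: 3**18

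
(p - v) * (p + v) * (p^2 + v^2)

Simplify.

p^4 - v^4

Pair the conjugate factors: (p+v)(p-v) = p^2 - v^2, then repeat with the next factor.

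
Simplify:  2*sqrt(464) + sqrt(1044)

2*sqrt(464) = 8*sqrt(29); sqrt(1044) = 6*sqrt(29)
Combine: (8 + 6)·sqrt(29) = 14*sqrt(29)

14*sqrt(29)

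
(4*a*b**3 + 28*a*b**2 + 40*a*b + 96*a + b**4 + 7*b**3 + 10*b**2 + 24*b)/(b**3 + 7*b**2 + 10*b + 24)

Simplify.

Factor: 4*a*b**3 + 28*a*b**2 + 40*a*b + 96*a + b**4 + 7*b**3 + 10*b**2 + 24*b = (b**2 + b + 4)*(b + 6)*(4*a + b);  b**3 + 7*b**2 + 10*b + 24 = (b**2 + b + 4)*(b + 6)
Cancel the common factors (b**2 + b + 4), (b + 6).

4*a + b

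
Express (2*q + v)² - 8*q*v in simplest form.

Expanding gives 4*q² - 4*q*v + v², a perfect square.

(2*q - v)²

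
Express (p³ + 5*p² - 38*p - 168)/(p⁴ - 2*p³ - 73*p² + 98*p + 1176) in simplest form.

1/(p - 7)

Factor: p³ + 5*p² - 38*p - 168 = (p + 4)·(p - 6)·(p + 7);  p⁴ - 2*p³ - 73*p² + 98*p + 1176 = (p - 6)·(p + 4)·(p - 7)·(p + 7)
Cancel the common factors (p - 6), (p + 4), (p + 7).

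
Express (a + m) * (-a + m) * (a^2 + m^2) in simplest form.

-a^4 + m^4

(m+a)(m-a) = -a^2 + m^2; continue pairing.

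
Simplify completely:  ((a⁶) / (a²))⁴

a^16

Inside the bracket: a⁴
Raise to the power 4: a^16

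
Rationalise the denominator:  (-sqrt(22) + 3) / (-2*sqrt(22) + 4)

(-sqrt(22) + 16)/36

Multiply numerator and denominator by 4 + 2*sqrt(22).
Denominator becomes -72; numerator becomes -32 + 2*sqrt(22).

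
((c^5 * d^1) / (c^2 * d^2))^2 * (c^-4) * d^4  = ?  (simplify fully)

Inside the bracket: c^3 * (d^-1)
Raise to the power 2: c^6 * (d^-2)
Multiply by (c^-4) * d^4: add exponents.

c^2*d^2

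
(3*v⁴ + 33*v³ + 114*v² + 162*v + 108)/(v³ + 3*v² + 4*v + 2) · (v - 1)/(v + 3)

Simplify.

(3*v² + 15*v - 18)/(v + 1)

Factor: 3*v⁴ + 33*v³ + 114*v² + 162*v + 108 = 3·(v + 3)·(v² + 2*v + 2)·(v + 6);  v³ + 3*v² + 4*v + 2 = (v² + 2*v + 2)·(v + 1)
Cancel the common factors (v² + 2*v + 2), (v + 3).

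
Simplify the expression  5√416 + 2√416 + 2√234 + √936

5√416 = 20*√26; 2√416 = 8*√26; 2√234 = 6*√26; √936 = 6*√26
Combine: (20 + 8 + 6 + 6)·√26 = 40*√26

40*√26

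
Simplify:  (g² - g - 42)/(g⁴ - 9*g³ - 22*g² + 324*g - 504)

Factor: g² - g - 42 = (g - 7)·(g + 6);  g⁴ - 9*g³ - 22*g² + 324*g - 504 = (g - 2)·(g - 6)·(g + 6)·(g - 7)
Cancel the common factors (g + 6), (g - 7).

1/(g² - 8*g + 12)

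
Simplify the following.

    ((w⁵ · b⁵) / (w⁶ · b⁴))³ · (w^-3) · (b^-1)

b²/w⁶

Inside the bracket: (w^-1) · b¹
Raise to the power 3: (w^-3) · b³
Multiply by (w^-3) · (b^-1): add exponents.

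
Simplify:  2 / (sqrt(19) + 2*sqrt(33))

Multiply numerator and denominator by -sqrt(19) + 2*sqrt(33).
Denominator becomes 113; numerator becomes -2*sqrt(19) + 4*sqrt(33).

(-2*sqrt(19) + 4*sqrt(33))/113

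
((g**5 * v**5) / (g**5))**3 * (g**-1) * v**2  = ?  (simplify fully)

Inside the bracket: v**5
Raise to the power 3: v**15
Multiply by (g**-1) * v**2: add exponents.

v**17/g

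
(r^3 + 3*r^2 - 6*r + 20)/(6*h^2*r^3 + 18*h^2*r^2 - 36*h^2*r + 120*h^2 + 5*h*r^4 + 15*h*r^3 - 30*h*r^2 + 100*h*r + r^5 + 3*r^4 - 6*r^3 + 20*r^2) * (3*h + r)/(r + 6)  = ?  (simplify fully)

Factor: r^3 + 3*r^2 - 6*r + 20 = (r^2 - 2*r + 4)*(r + 5);  6*h^2*r^3 + 18*h^2*r^2 - 36*h^2*r + 120*h^2 + 5*h*r^4 + 15*h*r^3 - 30*h*r^2 + 100*h*r + r^5 + 3*r^4 - 6*r^3 + 20*r^2 = (3*h + r)*(r^2 - 2*r + 4)*(2*h + r)*(r + 5)
Cancel the common factors (r^2 - 2*r + 4), (3*h + r), (r + 5).

1/(2*h*r + 12*h + r^2 + 6*r)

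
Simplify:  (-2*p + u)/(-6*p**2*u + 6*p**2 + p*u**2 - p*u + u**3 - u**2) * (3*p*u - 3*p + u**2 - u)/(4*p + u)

Factor: -6*p**2*u + 6*p**2 + p*u**2 - p*u + u**3 - u**2 = (u - 1)*(-2*p + u)*(3*p + u);  3*p*u - 3*p + u**2 - u = (3*p + u)*(u - 1)
Cancel the common factors (u - 1), (-2*p + u), (3*p + u).

1/(4*p + u)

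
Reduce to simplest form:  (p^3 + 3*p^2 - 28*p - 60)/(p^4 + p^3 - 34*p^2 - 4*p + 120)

1/(p - 2)

Factor: p^3 + 3*p^2 - 28*p - 60 = (p + 6)*(p + 2)*(p - 5);  p^4 + p^3 - 34*p^2 - 4*p + 120 = (p - 5)*(p + 2)*(p - 2)*(p + 6)
Cancel the common factors (p + 6), (p + 2), (p - 5).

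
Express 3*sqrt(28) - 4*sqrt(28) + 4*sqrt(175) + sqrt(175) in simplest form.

3*sqrt(28) = 6*sqrt(7); 4*sqrt(28) = 8*sqrt(7); 4*sqrt(175) = 20*sqrt(7); sqrt(175) = 5*sqrt(7)
Combine: (6 - 8 + 20 + 5)·sqrt(7) = 23*sqrt(7)

23*sqrt(7)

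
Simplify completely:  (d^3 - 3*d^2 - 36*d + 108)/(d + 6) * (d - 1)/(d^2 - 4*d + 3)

d - 6

Factor: d^3 - 3*d^2 - 36*d + 108 = (d + 6)*(d - 6)*(d - 3);  d^2 - 4*d + 3 = (d - 1)*(d - 3)
Cancel the common factors (d + 6), (d - 3), (d - 1).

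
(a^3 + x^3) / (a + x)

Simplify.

a^3 + x^3 = (a + x)(a^2 - a*x + x^2).

a^2 - a*x + x^2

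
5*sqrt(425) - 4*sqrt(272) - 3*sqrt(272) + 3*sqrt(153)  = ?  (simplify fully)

6*sqrt(17)

5*sqrt(425) = 25*sqrt(17); 4*sqrt(272) = 16*sqrt(17); 3*sqrt(272) = 12*sqrt(17); 3*sqrt(153) = 9*sqrt(17)
Combine: (25 - 16 - 12 + 9)·sqrt(17) = 6*sqrt(17)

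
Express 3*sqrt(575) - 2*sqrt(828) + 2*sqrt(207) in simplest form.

3*sqrt(575) = 15*sqrt(23); 2*sqrt(828) = 12*sqrt(23); 2*sqrt(207) = 6*sqrt(23)
Combine: (15 - 12 + 6)·sqrt(23) = 9*sqrt(23)

9*sqrt(23)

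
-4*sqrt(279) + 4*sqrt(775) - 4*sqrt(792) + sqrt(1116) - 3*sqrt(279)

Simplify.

4*sqrt(279) = 12*sqrt(31); 4*sqrt(775) = 20*sqrt(31); 4*sqrt(792) = 24*sqrt(22); sqrt(1116) = 6*sqrt(31); 3*sqrt(279) = 9*sqrt(31)

-24*sqrt(22) + 5*sqrt(31)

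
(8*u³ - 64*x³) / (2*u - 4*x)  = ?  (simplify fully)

4*u² + 8*u*x + 16*x²

Factor as (a-b)(a^2+ab+b^2) with a=(2*u), b=(4*x).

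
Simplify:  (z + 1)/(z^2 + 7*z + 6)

Factor: z^2 + 7*z + 6 = (z + 1)*(z + 6)
Cancel the common factor (z + 1).

1/(z + 6)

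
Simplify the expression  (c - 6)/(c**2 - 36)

1/(c + 6)

Factor: c**2 - 36 = (c - 6)*(c + 6)
Cancel the common factor (c - 6).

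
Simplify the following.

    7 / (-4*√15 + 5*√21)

(28*√15 + 35*√21)/285

Multiply numerator and denominator by 4*√15 + 5*√21.
Denominator becomes 285; numerator becomes 28*√15 + 35*√21.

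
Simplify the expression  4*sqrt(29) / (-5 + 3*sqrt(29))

Multiply numerator and denominator by -3*sqrt(29) - 5.
Denominator becomes -236; numerator becomes -348 - 20*sqrt(29).

(5*sqrt(29) + 87)/59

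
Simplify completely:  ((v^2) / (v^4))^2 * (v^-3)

Inside the bracket: (v^-2)
Raise to the power 2: (v^-4)
Multiply by (v^-3): add exponents.

v^(-7)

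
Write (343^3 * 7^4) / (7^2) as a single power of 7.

7^11

343^3 = 7^9; 7^4 = 7^4; 7^2 = 7^2
Combine exponents: 7^11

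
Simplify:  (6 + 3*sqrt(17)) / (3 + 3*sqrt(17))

Multiply numerator and denominator by -3*sqrt(17) + 3.
Denominator becomes -144; numerator becomes -135 - 9*sqrt(17).

(sqrt(17) + 15)/16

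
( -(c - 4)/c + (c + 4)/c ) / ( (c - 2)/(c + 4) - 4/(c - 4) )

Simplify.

Numerator: -(c - 4)/c + (c + 4)/c = 8/c
Denominator: (c - 2)/(c + 4) - 4/(c - 4) = (c^2 - 10*c - 8)/(c^2 - 16)
Divide: (8/c) · ((c^2 - 16)/(c^2 - 10*c - 8)) = (8*c^2 - 128)/(c^3 - 10*c^2 - 8*c)

(8*c^2 - 128)/(c^3 - 10*c^2 - 8*c)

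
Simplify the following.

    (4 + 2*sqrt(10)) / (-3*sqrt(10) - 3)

(-16 - 2*sqrt(10))/27

Multiply numerator and denominator by -3 + 3*sqrt(10).
Denominator becomes -81; numerator becomes 6*sqrt(10) + 48.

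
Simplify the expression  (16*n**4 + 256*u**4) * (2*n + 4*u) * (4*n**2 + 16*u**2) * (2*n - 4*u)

256*n**8 - 65536*u**8

Telescope via difference of squares: ((2*n)+(4*u))((2*n)-(4*u)) = 4*n**2 - 16*u**2, then repeat with the next factor.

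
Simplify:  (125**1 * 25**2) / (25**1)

5**5

125**1 = 5**3; 25**2 = 5**4; 25**1 = 5**2
Combine exponents: 5**5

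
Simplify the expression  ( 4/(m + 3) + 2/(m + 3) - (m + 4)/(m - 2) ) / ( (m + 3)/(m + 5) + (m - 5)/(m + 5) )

(-m³ - 6*m² - 29*m - 120)/(2*m³ - 14*m + 12)

Numerator: 4/(m + 3) + 2/(m + 3) - (m + 4)/(m - 2) = (-m² - m - 24)/(m² + m - 6)
Denominator: (m + 3)/(m + 5) + (m - 5)/(m + 5) = (2*m - 2)/(m + 5)
Divide: ((-m² - m - 24)/(m² + m - 6)) · ((m + 5)/(2*m - 2)) = (-m³ - 6*m² - 29*m - 120)/(2*m³ - 14*m + 12)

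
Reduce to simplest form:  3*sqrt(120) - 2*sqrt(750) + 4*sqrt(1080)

20*sqrt(30)

3*sqrt(120) = 6*sqrt(30); 2*sqrt(750) = 10*sqrt(30); 4*sqrt(1080) = 24*sqrt(30)
Combine: (6 - 10 + 24)·sqrt(30) = 20*sqrt(30)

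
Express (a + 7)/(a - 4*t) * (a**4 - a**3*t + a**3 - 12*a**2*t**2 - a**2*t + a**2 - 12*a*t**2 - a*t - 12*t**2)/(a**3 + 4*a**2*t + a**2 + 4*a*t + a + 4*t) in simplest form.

(a**2 + 3*a*t + 7*a + 21*t)/(a + 4*t)

Factor: a**4 - a**3*t + a**3 - 12*a**2*t**2 - a**2*t + a**2 - 12*a*t**2 - a*t - 12*t**2 = (a + 3*t)*(a**2 + a + 1)*(a - 4*t);  a**3 + 4*a**2*t + a**2 + 4*a*t + a + 4*t = (a**2 + a + 1)*(a + 4*t)
Cancel the common factors (a**2 + a + 1), (a - 4*t).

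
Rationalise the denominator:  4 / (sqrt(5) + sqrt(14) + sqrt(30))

(-80*sqrt(21) - 44*sqrt(30) + 84*sqrt(14) + 156*sqrt(5))/159

Group as (sqrt(14) + sqrt(30)) + sqrt(5); multiply by (sqrt(14) + sqrt(30)) - sqrt(5), then rationalise the remaining surd.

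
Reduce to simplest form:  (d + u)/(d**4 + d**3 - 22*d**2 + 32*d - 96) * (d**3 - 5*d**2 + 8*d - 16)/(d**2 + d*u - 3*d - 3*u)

1/(d**2 + 3*d - 18)

Factor: d**4 + d**3 - 22*d**2 + 32*d - 96 = (d - 4)*(d**2 - d + 4)*(d + 6);  d**3 - 5*d**2 + 8*d - 16 = (d - 4)*(d**2 - d + 4);  d**2 + d*u - 3*d - 3*u = (d + u)*(d - 3)
Cancel the common factors (d**2 - d + 4), (d - 4), (d + u).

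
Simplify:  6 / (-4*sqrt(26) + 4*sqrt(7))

Multiply numerator and denominator by 4*sqrt(7) + 4*sqrt(26).
Denominator becomes -304; numerator becomes 24*sqrt(7) + 24*sqrt(26).

(-3*sqrt(26) - 3*sqrt(7))/38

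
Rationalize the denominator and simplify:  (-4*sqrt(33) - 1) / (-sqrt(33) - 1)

(-3*sqrt(33) + 131)/32

Multiply numerator and denominator by -1 + sqrt(33).
Denominator becomes -32; numerator becomes -131 + 3*sqrt(33).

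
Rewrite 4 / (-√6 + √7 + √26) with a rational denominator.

-100*√7 - 16*√273 + 108*√6 + 52*√26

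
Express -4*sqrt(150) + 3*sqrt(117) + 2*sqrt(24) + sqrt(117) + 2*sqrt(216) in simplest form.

-4*sqrt(6) + 12*sqrt(13)

4*sqrt(150) = 20*sqrt(6); 3*sqrt(117) = 9*sqrt(13); 2*sqrt(24) = 4*sqrt(6); sqrt(117) = 3*sqrt(13); 2*sqrt(216) = 12*sqrt(6)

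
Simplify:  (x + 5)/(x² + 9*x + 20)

Factor: x² + 9*x + 20 = (x + 4)·(x + 5)
Cancel the common factor (x + 5).

1/(x + 4)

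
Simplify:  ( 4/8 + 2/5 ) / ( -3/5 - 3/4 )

-2/3

Numerator: 4/8 + 2/5 = 9/10
Denominator: -3/5 - 3/4 = -27/20
Divide: (9/10) · (-20/27) = -2/3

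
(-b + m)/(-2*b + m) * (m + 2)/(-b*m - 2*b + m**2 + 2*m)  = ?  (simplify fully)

-1/(2*b - m)

Factor: -b*m - 2*b + m**2 + 2*m = (-b + m)*(m + 2)
Cancel the common factors (m + 2), (-b + m).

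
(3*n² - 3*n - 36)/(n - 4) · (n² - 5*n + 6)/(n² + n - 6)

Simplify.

Factor: 3*n² - 3*n - 36 = 3·(n - 4)·(n + 3);  n² - 5*n + 6 = (n - 3)·(n - 2);  n² + n - 6 = (n + 3)·(n - 2)
Cancel the common factors (n - 4), (n + 3), (n - 2).

3*n - 9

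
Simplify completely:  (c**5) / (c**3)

Quotient: c**2

c**2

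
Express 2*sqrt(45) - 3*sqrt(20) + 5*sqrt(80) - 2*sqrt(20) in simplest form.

2*sqrt(45) = 6*sqrt(5); 3*sqrt(20) = 6*sqrt(5); 5*sqrt(80) = 20*sqrt(5); 2*sqrt(20) = 4*sqrt(5)
Combine: (6 - 6 + 20 - 4)·sqrt(5) = 16*sqrt(5)

16*sqrt(5)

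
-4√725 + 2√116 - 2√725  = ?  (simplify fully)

-26*√29

4√725 = 20*√29; 2√116 = 4*√29; 2√725 = 10*√29
Combine: (-20 + 4 - 10)·√29 = -26*√29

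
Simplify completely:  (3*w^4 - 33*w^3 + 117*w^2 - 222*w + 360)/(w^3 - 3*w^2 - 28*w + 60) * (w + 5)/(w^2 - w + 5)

(3*w - 12)/(w - 2)

Factor: 3*w^4 - 33*w^3 + 117*w^2 - 222*w + 360 = 3*(w - 6)*(w^2 - w + 5)*(w - 4);  w^3 - 3*w^2 - 28*w + 60 = (w - 2)*(w - 6)*(w + 5)
Cancel the common factors (w^2 - w + 5), (w + 5), (w - 6).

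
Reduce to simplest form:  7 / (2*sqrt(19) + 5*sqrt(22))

Multiply numerator and denominator by -2*sqrt(19) + 5*sqrt(22).
Denominator becomes 474; numerator becomes -14*sqrt(19) + 35*sqrt(22).

(-14*sqrt(19) + 35*sqrt(22))/474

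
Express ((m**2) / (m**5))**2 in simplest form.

m**(-6)

Inside the bracket: (m**-3)
Raise to the power 2: (m**-6)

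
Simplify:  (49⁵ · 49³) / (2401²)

49⁵ = 7^10; 49³ = 7^6; 2401² = 7^8
Combine exponents: 7^8

7^8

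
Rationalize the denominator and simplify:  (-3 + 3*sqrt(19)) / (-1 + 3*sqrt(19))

(-3*sqrt(19) + 84)/85

Multiply numerator and denominator by -3*sqrt(19) - 1.
Denominator becomes -170; numerator becomes -168 + 6*sqrt(19).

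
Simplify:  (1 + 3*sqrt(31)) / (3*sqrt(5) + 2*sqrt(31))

(-9*sqrt(155) - 3*sqrt(5) + 2*sqrt(31) + 186)/79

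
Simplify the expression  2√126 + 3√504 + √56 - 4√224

10*√14

2√126 = 6*√14; 3√504 = 18*√14; √56 = 2*√14; 4√224 = 16*√14
Combine: (6 + 18 + 2 - 16)·√14 = 10*√14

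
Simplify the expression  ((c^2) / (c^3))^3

Inside the bracket: (c^-1)
Raise to the power 3: (c^-3)

c^(-3)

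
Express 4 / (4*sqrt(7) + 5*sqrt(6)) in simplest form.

(-8*sqrt(7) + 10*sqrt(6))/19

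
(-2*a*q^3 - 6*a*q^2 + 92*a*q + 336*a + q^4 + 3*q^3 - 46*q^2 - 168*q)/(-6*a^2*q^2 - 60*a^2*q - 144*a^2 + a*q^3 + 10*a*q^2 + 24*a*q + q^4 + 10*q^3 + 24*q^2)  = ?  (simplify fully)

Factor: -2*a*q^3 - 6*a*q^2 + 92*a*q + 336*a + q^4 + 3*q^3 - 46*q^2 - 168*q = (q + 6)*(q - 7)*(-2*a + q)*(q + 4);  -6*a^2*q^2 - 60*a^2*q - 144*a^2 + a*q^3 + 10*a*q^2 + 24*a*q + q^4 + 10*q^3 + 24*q^2 = (q + 6)*(q + 4)*(-2*a + q)*(3*a + q)
Cancel the common factors (q + 4), (q + 6), (-2*a + q).

(q - 7)/(3*a + q)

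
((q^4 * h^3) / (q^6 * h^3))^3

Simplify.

Inside the bracket: (q^-2)
Raise to the power 3: (q^-6)

q^(-6)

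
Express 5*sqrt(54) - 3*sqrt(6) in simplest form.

12*sqrt(6)

5*sqrt(54) = 15*sqrt(6); 3*sqrt(6) = 3*sqrt(6)
Combine: (15 - 3)·sqrt(6) = 12*sqrt(6)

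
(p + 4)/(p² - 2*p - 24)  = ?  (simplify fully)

1/(p - 6)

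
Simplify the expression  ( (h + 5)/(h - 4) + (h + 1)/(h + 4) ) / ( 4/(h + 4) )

(h^2 + 3*h + 8)/(2*h - 8)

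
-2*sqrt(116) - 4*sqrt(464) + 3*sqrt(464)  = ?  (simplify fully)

2*sqrt(116) = 4*sqrt(29); 4*sqrt(464) = 16*sqrt(29); 3*sqrt(464) = 12*sqrt(29)
Combine: (-4 - 16 + 12)·sqrt(29) = -8*sqrt(29)

-8*sqrt(29)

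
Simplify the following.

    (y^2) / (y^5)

y^(-3)

Quotient: (y^-3)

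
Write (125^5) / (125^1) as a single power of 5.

125^5 = 5^15; 125^1 = 5^3
Combine exponents: 5^12

5^12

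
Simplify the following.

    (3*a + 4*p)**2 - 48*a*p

Expand the square and combine the 48*a*p term.

(3*a - 4*p)**2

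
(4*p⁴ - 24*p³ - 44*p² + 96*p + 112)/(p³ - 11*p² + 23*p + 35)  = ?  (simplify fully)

(4*p² - 16)/(p - 5)

Factor: 4*p⁴ - 24*p³ - 44*p² + 96*p + 112 = 4·(p - 7)·(p - 2)·(p + 2)·(p + 1);  p³ - 11*p² + 23*p + 35 = (p - 7)·(p + 1)·(p - 5)
Cancel the common factors (p - 7), (p + 1).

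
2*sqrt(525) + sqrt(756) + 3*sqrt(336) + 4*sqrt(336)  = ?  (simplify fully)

2*sqrt(525) = 10*sqrt(21); sqrt(756) = 6*sqrt(21); 3*sqrt(336) = 12*sqrt(21); 4*sqrt(336) = 16*sqrt(21)
Combine: (10 + 6 + 12 + 16)·sqrt(21) = 44*sqrt(21)

44*sqrt(21)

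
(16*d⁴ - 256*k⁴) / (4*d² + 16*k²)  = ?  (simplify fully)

4*d² - 16*k²

Difference of fourth powers: factor out (4*d² + 16*k²).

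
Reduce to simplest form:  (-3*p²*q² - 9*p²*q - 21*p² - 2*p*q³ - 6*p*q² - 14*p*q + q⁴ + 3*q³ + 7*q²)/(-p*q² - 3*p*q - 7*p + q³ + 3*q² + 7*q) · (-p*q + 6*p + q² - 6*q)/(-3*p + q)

Factor: -3*p²*q² - 9*p²*q - 21*p² - 2*p*q³ - 6*p*q² - 14*p*q + q⁴ + 3*q³ + 7*q² = (q² + 3*q + 7)·(p + q)·(-3*p + q);  -p*q² - 3*p*q - 7*p + q³ + 3*q² + 7*q = (-p + q)·(q² + 3*q + 7);  -p*q + 6*p + q² - 6*q = (q - 6)·(-p + q)
Cancel the common factors (q² + 3*q + 7), (-p + q), (-3*p + q).

p*q - 6*p + q² - 6*q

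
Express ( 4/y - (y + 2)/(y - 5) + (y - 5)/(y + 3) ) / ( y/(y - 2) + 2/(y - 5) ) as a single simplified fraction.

Numerator: 4/y - (y + 2)/(y - 5) + (y - 5)/(y + 3) = (-11*y^2 + 11*y - 60)/(y^3 - 2*y^2 - 15*y)
Denominator: y/(y - 2) + 2/(y - 5) = (y^2 - 3*y - 4)/(y^2 - 7*y + 10)
Divide: ((-11*y^2 + 11*y - 60)/(y^3 - 2*y^2 - 15*y)) · ((y^2 - 7*y + 10)/(y^2 - 3*y - 4)) = (-11*y^3 + 33*y^2 - 82*y + 120)/(y^4 - 13*y^2 - 12*y)

(-11*y^3 + 33*y^2 - 82*y + 120)/(y^4 - 13*y^2 - 12*y)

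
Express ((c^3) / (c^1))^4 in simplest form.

Inside the bracket: c^2
Raise to the power 4: c^8

c^8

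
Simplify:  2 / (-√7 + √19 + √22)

(-17*√7 + 2*√22 + 5*√19 + √2926)/129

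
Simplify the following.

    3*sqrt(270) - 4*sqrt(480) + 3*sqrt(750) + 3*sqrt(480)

3*sqrt(270) = 9*sqrt(30); 4*sqrt(480) = 16*sqrt(30); 3*sqrt(750) = 15*sqrt(30); 3*sqrt(480) = 12*sqrt(30)
Combine: (9 - 16 + 15 + 12)·sqrt(30) = 20*sqrt(30)

20*sqrt(30)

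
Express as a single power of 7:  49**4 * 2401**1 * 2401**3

7**24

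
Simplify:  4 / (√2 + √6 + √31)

(-108*√6 - 140*√2 + 16*√93 + 92*√31)/481

Group as (√2 + √31) + √6; multiply by (√2 + √31) - √6, then rationalise the remaining surd.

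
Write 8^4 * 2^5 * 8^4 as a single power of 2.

2^29

8^4 = 2^12; 2^5 = 2^5; 8^4 = 2^12
Combine exponents: 2^29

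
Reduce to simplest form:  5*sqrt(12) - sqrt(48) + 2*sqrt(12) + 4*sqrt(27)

22*sqrt(3)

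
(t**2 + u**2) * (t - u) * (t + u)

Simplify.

Pair the conjugate factors: (t+u)(t-u) = t**2 - u**2, then repeat with the next factor.

t**4 - u**4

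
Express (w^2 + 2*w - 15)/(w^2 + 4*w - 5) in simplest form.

Factor: w^2 + 2*w - 15 = (w - 3)*(w + 5);  w^2 + 4*w - 5 = (w - 1)*(w + 5)
Cancel the common factor (w + 5).

(w - 3)/(w - 1)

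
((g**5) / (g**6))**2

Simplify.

Inside the bracket: (g**-1)
Raise to the power 2: (g**-2)

g**(-2)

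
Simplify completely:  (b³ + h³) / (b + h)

Factor as (a+b)(a^2-ab+b^2) with a=h, b=b.

b² - b*h + h²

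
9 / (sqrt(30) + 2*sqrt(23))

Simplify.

Multiply numerator and denominator by -sqrt(30) + 2*sqrt(23).
Denominator becomes 62; numerator becomes -9*sqrt(30) + 18*sqrt(23).

(-9*sqrt(30) + 18*sqrt(23))/62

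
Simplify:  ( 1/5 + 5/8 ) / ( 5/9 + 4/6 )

27/40

Numerator: 1/5 + 5/8 = 33/40
Denominator: 5/9 + 4/6 = 11/9
Divide: (33/40) · (9/11) = 27/40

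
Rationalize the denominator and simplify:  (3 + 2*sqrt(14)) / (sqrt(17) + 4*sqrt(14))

(-2*sqrt(238) - 3*sqrt(17) + 12*sqrt(14) + 112)/207

Multiply numerator and denominator by -sqrt(17) + 4*sqrt(14).
Denominator becomes 207; numerator becomes -2*sqrt(238) - 3*sqrt(17) + 12*sqrt(14) + 112.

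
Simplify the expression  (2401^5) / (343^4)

2401^5 = 7^20; 343^4 = 7^12
Combine exponents: 7^8

7^8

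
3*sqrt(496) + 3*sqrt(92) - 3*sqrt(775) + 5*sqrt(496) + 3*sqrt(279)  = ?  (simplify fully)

6*sqrt(23) + 26*sqrt(31)

3*sqrt(496) = 12*sqrt(31); 3*sqrt(92) = 6*sqrt(23); 3*sqrt(775) = 15*sqrt(31); 5*sqrt(496) = 20*sqrt(31); 3*sqrt(279) = 9*sqrt(31)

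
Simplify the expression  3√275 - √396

9*√11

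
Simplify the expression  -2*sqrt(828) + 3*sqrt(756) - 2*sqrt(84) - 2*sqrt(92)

2*sqrt(828) = 12*sqrt(23); 3*sqrt(756) = 18*sqrt(21); 2*sqrt(84) = 4*sqrt(21); 2*sqrt(92) = 4*sqrt(23)

-16*sqrt(23) + 14*sqrt(21)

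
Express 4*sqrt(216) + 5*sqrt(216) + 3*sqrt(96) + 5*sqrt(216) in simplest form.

4*sqrt(216) = 24*sqrt(6); 5*sqrt(216) = 30*sqrt(6); 3*sqrt(96) = 12*sqrt(6); 5*sqrt(216) = 30*sqrt(6)
Combine: (24 + 30 + 12 + 30)·sqrt(6) = 96*sqrt(6)

96*sqrt(6)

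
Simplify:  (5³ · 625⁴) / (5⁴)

5³ = 5^3; 625⁴ = 5^16; 5⁴ = 5^4
Combine exponents: 5^15

5^15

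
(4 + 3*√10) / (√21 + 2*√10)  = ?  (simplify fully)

(-3*√210 - 4*√21 + 8*√10 + 60)/19

Multiply numerator and denominator by -√21 + 2*√10.
Denominator becomes 19; numerator becomes -3*√210 - 4*√21 + 8*√10 + 60.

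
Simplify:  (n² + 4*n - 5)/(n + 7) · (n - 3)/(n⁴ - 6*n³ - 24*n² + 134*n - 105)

1/(n² - 49)

Factor: n² + 4*n - 5 = (n + 5)·(n - 1);  n⁴ - 6*n³ - 24*n² + 134*n - 105 = (n - 1)·(n - 3)·(n + 5)·(n - 7)
Cancel the common factors (n + 5), (n - 1), (n - 3).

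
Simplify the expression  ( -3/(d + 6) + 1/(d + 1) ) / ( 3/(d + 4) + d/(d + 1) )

(-2*d² - 5*d + 12)/(d³ + 13*d² + 45*d + 18)

Numerator: -3/(d + 6) + 1/(d + 1) = (-2*d + 3)/(d² + 7*d + 6)
Denominator: 3/(d + 4) + d/(d + 1) = (d² + 7*d + 3)/(d² + 5*d + 4)
Divide: ((-2*d + 3)/(d² + 7*d + 6)) · ((d² + 5*d + 4)/(d² + 7*d + 3)) = (-2*d² - 5*d + 12)/(d³ + 13*d² + 45*d + 18)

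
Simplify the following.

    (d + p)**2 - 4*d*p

(d - p)**2

Expand the square and combine the 4*d*p term.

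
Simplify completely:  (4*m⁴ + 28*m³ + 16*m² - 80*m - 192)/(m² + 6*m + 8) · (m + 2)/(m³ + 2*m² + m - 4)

Factor: 4*m⁴ + 28*m³ + 16*m² - 80*m - 192 = 4·(m - 2)·(m² + 3*m + 4)·(m + 6);  m² + 6*m + 8 = (m + 2)·(m + 4);  m³ + 2*m² + m - 4 = (m - 1)·(m² + 3*m + 4)
Cancel the common factors (m² + 3*m + 4), (m + 2).

(4*m² + 16*m - 48)/(m² + 3*m - 4)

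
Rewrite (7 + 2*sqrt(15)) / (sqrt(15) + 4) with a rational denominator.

-2 + sqrt(15)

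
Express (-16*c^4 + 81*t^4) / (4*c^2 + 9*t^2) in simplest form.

-4*c^2 + 9*t^2

Difference of fourth powers: factor out (4*c^2 + 9*t^2).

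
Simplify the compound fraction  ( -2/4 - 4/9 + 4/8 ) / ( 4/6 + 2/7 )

Numerator: -2/4 - 4/9 + 4/8 = -4/9
Denominator: 4/6 + 2/7 = 20/21
Divide: (-4/9) · (21/20) = -7/15

-7/15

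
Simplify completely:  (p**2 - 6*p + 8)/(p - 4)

Factor: p**2 - 6*p + 8 = (p - 4)*(p - 2)
Cancel the common factor (p - 4).

p - 2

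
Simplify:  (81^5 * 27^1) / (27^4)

81^5 = 3^20; 27^1 = 3^3; 27^4 = 3^12
Combine exponents: 3^11

3^11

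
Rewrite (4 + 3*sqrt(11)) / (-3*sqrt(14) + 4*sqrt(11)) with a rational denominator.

(12*sqrt(14) + 16*sqrt(11) + 9*sqrt(154) + 132)/50

Multiply numerator and denominator by 3*sqrt(14) + 4*sqrt(11).
Denominator becomes 50; numerator becomes 12*sqrt(14) + 16*sqrt(11) + 9*sqrt(154) + 132.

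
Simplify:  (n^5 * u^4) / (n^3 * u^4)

Quotient: n^2

n^2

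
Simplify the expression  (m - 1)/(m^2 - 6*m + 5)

Factor: m^2 - 6*m + 5 = (m - 1)*(m - 5)
Cancel the common factor (m - 1).

1/(m - 5)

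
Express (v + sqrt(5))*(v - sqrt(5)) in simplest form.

v**2 - 5

Difference of squares with P = v, Q = sqrt(5).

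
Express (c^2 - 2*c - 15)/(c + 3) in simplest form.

c - 5

Factor: c^2 - 2*c - 15 = (c - 5)*(c + 3)
Cancel the common factor (c + 3).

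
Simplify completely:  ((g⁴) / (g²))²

g⁴

Inside the bracket: g²
Raise to the power 2: g⁴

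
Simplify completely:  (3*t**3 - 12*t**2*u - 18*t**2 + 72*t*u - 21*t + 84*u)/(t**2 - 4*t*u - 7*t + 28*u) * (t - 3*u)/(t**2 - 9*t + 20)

(3*t**2 - 9*t*u + 3*t - 9*u)/(t**2 - 9*t + 20)

Factor: 3*t**3 - 12*t**2*u - 18*t**2 + 72*t*u - 21*t + 84*u = 3*(t - 4*u)*(t + 1)*(t - 7);  t**2 - 4*t*u - 7*t + 28*u = (t - 4*u)*(t - 7);  t**2 - 9*t + 20 = (t - 4)*(t - 5)
Cancel the common factors (t - 7), (t - 4*u).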